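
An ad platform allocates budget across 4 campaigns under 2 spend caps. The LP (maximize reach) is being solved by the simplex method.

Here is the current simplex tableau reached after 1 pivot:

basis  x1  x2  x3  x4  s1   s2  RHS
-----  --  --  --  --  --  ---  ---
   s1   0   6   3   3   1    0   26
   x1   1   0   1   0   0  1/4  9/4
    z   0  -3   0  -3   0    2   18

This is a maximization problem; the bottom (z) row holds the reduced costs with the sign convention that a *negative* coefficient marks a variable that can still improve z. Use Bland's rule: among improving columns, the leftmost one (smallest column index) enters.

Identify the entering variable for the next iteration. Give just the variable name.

Objective-row coefficients: x1: 0, x2: -3, x3: 0, x4: -3, s1: 0, s2: 2.
Improving columns: x2, x4. Bland's rule picks the smallest column index → x2.

x2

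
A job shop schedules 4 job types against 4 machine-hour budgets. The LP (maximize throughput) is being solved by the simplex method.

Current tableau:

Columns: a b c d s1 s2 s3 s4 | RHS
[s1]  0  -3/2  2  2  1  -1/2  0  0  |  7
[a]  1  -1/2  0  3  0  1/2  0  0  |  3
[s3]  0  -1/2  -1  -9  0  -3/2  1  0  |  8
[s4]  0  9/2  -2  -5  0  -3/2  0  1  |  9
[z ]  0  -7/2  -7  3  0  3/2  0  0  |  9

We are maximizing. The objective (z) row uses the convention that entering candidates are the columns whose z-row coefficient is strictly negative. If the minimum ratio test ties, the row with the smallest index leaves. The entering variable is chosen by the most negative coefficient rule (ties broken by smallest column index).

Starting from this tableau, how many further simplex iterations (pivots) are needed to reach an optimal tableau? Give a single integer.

3

pivot: c in, s1 out → z = 67/2
pivot: b in, s4 out → z = 481/6
pivot: s2 in, a out → z = 287
No improving column remains; optimal.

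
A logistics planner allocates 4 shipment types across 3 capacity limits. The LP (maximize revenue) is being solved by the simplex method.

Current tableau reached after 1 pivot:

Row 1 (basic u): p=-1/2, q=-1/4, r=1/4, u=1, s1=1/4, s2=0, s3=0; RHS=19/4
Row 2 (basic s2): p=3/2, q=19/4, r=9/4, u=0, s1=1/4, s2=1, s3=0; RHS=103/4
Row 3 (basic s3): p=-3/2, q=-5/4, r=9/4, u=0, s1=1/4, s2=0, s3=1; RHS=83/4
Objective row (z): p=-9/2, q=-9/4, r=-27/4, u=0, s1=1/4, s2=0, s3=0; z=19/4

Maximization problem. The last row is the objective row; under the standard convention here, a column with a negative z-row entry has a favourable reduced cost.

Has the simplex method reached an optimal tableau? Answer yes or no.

no

Column p has objective-row coefficient -9/2, which is negative; an improving pivot exists, so not yet optimal.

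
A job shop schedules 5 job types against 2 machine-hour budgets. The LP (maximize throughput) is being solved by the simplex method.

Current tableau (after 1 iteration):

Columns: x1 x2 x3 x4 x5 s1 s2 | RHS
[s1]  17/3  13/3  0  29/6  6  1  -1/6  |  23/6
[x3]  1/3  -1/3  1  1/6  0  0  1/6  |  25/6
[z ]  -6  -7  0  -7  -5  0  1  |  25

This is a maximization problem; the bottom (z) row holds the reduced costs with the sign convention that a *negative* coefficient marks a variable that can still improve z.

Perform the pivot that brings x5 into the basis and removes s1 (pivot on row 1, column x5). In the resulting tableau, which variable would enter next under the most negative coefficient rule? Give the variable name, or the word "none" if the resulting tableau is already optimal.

Pivot element 6. New z-row = old z-row − (-5)·(row 1/6).
Updated z-row coefficients: x1: -23/18, x2: -61/18, x3: 0, x4: -107/36, x5: 0, s1: 5/6, s2: 31/36.
The most negative is -61/18 in column x2, so x2 would enter next.

x2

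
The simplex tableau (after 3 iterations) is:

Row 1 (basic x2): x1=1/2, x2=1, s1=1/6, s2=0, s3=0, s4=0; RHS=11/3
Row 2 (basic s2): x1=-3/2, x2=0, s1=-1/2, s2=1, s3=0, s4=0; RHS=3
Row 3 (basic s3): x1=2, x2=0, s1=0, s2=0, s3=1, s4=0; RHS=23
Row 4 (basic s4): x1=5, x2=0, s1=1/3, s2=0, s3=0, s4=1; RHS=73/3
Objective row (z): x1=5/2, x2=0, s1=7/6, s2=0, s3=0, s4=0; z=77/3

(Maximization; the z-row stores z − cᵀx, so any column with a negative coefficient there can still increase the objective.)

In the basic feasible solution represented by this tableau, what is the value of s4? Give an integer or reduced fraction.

73/3

s4 is basic (row 4); its value is the RHS of that row: 73/3.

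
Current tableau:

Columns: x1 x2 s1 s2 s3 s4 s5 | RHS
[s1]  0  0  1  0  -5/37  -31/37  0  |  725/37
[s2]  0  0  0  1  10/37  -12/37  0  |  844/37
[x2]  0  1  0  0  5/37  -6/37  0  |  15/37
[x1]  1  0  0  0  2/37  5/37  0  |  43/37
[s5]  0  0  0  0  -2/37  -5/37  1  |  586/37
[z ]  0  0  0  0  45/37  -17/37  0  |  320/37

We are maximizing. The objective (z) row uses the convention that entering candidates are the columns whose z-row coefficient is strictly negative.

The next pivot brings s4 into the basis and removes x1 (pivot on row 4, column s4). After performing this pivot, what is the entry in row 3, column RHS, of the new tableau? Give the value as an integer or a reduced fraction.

Pivot element is row 4, column s4: 5/37.
Normalize row 4: new (row 4, RHS) = (43/37)/(5/37) = 43/5.
row 3 ← row 3 − (-6/37)·(new row 4): 15/37 − (-6/37)·(43/5) = 9/5.

9/5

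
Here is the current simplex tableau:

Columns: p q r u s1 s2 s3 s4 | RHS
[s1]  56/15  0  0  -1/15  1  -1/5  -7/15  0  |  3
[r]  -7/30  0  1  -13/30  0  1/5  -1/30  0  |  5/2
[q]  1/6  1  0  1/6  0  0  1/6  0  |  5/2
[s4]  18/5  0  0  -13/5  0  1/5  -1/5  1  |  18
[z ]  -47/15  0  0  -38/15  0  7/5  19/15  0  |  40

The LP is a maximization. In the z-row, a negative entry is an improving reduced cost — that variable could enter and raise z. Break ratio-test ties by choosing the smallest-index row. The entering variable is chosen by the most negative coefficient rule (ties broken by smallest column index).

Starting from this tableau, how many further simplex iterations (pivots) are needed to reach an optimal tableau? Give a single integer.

2

pivot: p in, s1 out → z = 2381/56
pivot: u in, q out → z = 1494/19
No improving column remains; optimal.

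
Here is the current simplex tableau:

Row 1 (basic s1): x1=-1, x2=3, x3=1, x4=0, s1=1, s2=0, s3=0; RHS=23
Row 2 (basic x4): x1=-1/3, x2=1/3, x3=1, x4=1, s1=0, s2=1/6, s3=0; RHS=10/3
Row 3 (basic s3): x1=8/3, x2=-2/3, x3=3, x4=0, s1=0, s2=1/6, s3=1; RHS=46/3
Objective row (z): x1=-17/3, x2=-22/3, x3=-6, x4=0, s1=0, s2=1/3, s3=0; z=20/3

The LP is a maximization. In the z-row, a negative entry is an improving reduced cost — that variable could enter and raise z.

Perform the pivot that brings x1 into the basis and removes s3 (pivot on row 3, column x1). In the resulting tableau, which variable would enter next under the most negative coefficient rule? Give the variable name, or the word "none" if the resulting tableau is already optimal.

x2

Pivot element 8/3. New z-row = old z-row − (-17/3)·(row 3/(8/3)).
Updated z-row coefficients: x1: 0, x2: -35/4, x3: 3/8, x4: 0, s1: 0, s2: 11/16, s3: 17/8.
The most negative is -35/4 in column x2, so x2 would enter next.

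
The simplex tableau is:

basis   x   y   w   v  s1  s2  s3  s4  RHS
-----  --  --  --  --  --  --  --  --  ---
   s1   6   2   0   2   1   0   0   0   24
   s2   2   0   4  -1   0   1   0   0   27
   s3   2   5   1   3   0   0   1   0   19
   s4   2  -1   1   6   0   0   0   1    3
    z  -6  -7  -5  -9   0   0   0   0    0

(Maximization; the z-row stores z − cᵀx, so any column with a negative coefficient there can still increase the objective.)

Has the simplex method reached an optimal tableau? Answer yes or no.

Column x has objective-row coefficient -6, which is negative; an improving pivot exists, so not yet optimal.

no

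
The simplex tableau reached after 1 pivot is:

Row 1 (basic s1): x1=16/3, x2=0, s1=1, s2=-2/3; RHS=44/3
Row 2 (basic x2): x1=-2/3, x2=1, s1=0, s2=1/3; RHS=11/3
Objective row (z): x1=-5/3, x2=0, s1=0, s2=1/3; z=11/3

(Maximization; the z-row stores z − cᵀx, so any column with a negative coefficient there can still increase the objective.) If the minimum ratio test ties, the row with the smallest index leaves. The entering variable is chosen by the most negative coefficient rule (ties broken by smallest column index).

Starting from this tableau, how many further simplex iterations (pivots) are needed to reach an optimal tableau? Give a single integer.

1

pivot: x1 in, s1 out → z = 33/4
No improving column remains; optimal.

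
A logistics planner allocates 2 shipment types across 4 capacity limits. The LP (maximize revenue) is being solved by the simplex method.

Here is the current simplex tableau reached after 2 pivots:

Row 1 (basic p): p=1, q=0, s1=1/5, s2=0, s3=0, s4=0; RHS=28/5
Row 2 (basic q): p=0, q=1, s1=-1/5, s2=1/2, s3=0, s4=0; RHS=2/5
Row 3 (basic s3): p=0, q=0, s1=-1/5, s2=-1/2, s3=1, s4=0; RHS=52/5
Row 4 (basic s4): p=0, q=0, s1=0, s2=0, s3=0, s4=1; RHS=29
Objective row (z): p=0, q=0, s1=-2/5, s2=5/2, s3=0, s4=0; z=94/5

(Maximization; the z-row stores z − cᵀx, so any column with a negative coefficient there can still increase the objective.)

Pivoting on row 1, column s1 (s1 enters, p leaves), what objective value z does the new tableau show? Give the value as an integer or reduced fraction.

Minimum ratio for s1: (28/5)/(1/5) = 28.
z changes by −(z-row coeff of s1)·ratio = −(-2/5)·28 = 56/5.
New z = 94/5 + (56/5) = 30.

30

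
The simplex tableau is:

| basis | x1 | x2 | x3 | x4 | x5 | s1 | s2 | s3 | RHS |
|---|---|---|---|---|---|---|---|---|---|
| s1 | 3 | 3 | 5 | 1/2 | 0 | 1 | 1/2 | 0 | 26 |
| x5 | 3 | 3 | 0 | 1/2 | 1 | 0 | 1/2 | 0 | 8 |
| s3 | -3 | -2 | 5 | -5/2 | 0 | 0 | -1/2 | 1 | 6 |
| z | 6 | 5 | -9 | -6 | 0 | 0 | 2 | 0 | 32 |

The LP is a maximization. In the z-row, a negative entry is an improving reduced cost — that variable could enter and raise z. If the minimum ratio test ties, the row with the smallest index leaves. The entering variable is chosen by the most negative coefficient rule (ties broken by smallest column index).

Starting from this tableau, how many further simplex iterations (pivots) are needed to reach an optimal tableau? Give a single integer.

3

pivot: x3 in, s3 out → z = 214/5
pivot: x4 in, s1 out → z = 564/5
pivot: s3 in, x5 out → z = 802/5
No improving column remains; optimal.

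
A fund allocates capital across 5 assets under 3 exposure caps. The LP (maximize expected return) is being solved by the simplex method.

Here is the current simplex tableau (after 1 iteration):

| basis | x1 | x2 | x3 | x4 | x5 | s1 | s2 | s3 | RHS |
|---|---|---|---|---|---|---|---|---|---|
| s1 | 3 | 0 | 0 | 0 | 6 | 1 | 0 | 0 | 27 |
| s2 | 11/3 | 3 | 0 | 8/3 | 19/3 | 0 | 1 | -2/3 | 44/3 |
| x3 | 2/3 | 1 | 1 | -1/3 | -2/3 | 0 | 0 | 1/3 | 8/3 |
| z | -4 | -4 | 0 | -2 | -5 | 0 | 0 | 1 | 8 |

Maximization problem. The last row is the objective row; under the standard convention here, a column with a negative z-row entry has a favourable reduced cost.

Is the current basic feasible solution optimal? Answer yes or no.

Column x1 has objective-row coefficient -4, which is negative; an improving pivot exists, so not yet optimal.

no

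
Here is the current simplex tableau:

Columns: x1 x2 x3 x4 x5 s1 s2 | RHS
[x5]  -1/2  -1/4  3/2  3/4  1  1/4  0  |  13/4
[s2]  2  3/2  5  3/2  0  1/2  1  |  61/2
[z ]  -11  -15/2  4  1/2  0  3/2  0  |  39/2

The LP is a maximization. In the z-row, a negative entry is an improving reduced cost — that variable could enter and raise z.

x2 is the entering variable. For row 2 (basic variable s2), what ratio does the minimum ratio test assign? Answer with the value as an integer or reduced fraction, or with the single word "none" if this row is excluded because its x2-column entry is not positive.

Ratio = RHS / (x2 entry) = (61/2) / (3/2) = 61/3.

61/3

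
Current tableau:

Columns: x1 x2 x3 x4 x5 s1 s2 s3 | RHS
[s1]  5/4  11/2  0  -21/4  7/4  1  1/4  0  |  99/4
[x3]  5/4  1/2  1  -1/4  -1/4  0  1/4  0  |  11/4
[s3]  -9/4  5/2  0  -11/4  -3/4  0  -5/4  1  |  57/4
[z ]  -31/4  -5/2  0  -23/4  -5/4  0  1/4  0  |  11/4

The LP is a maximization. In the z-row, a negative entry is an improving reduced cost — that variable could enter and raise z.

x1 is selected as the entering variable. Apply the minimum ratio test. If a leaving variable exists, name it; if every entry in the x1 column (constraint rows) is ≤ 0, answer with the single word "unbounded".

x3

Ratios: row 1 (s1): (99/4)/(5/4) = 99/5; row 2 (x3): (11/4)/(5/4) = 11/5; row 3 (s3): entry -9/4 ≤ 0, skip.
Minimum ratio is in the x3 row, so x3 leaves.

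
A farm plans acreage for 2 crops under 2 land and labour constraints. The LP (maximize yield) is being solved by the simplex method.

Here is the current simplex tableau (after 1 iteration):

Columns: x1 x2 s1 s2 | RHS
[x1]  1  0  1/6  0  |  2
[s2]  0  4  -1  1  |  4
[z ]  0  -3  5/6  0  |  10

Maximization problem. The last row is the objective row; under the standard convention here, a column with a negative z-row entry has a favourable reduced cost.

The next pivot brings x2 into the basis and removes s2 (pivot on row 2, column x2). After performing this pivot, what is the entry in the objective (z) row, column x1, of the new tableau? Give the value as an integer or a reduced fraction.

0

Pivot element is row 2, column x2: 4.
Normalize row 2: new (row 2, x1) = 0/4 = 0.
z-row ← z-row − (-3)·(new row 2): 0 − (-3)·0 = 0.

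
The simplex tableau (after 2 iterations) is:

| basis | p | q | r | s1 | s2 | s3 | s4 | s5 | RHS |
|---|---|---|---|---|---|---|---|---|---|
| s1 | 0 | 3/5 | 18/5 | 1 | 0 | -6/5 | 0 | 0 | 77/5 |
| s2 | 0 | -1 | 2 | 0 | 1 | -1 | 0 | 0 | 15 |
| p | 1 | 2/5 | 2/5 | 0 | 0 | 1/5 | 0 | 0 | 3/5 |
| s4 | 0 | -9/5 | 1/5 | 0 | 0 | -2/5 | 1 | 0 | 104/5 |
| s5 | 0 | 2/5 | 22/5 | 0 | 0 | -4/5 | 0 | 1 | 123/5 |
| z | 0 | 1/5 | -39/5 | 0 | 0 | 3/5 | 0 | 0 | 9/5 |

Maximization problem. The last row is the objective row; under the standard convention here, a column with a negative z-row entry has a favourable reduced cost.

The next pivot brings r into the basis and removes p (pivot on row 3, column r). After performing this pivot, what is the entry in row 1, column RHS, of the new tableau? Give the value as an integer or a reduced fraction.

Pivot element is row 3, column r: 2/5.
Normalize row 3: new (row 3, RHS) = (3/5)/(2/5) = 3/2.
row 1 ← row 1 − (18/5)·(new row 3): 77/5 − (18/5)·(3/2) = 10.

10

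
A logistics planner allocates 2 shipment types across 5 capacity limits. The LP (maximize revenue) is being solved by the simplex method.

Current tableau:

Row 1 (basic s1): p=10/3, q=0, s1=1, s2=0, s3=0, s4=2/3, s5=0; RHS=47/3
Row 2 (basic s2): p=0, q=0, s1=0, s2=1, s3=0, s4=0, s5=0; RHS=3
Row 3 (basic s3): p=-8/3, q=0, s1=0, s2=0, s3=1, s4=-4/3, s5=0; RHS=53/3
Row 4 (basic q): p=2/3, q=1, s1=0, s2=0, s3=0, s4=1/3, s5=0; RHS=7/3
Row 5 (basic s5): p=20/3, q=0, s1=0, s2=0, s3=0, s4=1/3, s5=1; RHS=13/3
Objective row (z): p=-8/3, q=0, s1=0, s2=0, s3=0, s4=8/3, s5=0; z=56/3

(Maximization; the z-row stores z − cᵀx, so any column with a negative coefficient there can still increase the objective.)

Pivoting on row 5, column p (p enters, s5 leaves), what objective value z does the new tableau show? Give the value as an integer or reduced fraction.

102/5

Minimum ratio for p: (13/3)/(20/3) = 13/20.
z changes by −(z-row coeff of p)·ratio = −(-8/3)·(13/20) = 26/15.
New z = 56/3 + (26/15) = 102/5.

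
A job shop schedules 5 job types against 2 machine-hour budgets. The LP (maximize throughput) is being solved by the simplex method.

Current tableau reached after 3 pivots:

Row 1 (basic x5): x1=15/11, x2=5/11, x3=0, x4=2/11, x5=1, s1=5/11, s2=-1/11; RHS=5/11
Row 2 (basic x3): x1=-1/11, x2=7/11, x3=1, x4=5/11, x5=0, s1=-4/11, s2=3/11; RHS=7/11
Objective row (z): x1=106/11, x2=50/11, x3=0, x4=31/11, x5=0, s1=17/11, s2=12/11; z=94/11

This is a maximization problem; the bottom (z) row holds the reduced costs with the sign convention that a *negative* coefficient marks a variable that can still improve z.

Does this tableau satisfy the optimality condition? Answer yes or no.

No objective-row coefficient is strictly negative, so no entering variable exists; the tableau is optimal.

yes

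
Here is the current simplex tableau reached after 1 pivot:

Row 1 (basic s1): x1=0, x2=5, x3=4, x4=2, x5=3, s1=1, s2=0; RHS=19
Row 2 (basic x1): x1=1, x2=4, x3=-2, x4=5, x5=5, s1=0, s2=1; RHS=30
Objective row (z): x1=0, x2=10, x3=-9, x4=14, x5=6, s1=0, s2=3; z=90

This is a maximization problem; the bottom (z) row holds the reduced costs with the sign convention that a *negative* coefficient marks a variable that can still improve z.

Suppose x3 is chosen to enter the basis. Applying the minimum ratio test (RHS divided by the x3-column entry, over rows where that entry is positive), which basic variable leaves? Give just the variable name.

s1

Ratios: row 1 (s1): 19/4 = 19/4; row 2 (x1): entry -2 ≤ 0, skip.
Minimum ratio 19/4 is in the s1 row, so s1 leaves.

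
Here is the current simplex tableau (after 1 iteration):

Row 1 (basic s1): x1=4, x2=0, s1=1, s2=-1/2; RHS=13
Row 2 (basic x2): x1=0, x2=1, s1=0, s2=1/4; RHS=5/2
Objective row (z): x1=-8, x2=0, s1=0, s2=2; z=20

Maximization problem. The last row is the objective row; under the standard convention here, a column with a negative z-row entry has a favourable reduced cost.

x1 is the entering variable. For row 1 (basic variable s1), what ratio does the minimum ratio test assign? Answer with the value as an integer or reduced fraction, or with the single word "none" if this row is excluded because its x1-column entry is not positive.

Ratio = RHS / (x1 entry) = 13 / 4 = 13/4.

13/4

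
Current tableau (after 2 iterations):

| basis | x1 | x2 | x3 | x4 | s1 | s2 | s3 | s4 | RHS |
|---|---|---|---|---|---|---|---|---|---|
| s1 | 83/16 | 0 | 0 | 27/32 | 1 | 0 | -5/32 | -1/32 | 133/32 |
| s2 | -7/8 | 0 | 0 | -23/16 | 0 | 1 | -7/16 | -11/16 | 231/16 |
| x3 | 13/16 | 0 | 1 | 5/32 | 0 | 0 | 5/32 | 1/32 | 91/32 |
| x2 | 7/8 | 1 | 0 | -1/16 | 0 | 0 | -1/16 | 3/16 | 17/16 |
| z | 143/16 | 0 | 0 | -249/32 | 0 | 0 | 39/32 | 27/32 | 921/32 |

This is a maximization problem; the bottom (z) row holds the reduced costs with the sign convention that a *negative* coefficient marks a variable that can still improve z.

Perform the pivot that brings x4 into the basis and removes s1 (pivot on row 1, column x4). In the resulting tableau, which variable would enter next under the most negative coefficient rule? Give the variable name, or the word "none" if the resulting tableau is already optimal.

Pivot element 27/32. New z-row = old z-row − (-249/32)·(row 1/(27/32)).
Updated z-row coefficients: x1: 511/9, x2: 0, x3: 0, x4: 0, s1: 83/9, s2: 0, s3: -2/9, s4: 5/9.
The most negative is -2/9 in column s3, so s3 would enter next.

s3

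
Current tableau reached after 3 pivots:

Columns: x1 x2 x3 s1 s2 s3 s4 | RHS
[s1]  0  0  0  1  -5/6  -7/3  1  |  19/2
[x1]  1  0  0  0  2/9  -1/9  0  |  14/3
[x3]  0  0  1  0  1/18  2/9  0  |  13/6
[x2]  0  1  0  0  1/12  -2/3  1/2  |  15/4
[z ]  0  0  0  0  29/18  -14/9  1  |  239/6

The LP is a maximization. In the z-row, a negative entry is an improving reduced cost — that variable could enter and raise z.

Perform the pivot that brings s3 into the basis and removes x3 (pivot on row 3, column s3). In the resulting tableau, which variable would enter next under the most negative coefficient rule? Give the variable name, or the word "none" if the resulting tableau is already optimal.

none

Pivot element 2/9. New z-row = old z-row − (-14/9)·(row 3/(2/9)).
Updated z-row coefficients: x1: 0, x2: 0, x3: 7, s1: 0, s2: 2, s3: 0, s4: 1.
No coefficient is strictly negative; the tableau after this pivot is optimal.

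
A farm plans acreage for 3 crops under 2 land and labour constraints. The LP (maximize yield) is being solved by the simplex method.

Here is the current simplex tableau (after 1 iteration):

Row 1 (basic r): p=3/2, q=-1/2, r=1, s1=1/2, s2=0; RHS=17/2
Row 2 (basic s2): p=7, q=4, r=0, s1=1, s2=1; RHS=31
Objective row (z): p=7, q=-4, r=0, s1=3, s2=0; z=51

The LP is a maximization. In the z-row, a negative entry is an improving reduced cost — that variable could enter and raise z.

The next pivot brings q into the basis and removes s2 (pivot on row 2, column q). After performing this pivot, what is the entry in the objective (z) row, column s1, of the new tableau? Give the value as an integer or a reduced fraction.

Pivot element is row 2, column q: 4.
Normalize row 2: new (row 2, s1) = 1/4 = 1/4.
z-row ← z-row − (-4)·(new row 2): 3 − (-4)·(1/4) = 4.

4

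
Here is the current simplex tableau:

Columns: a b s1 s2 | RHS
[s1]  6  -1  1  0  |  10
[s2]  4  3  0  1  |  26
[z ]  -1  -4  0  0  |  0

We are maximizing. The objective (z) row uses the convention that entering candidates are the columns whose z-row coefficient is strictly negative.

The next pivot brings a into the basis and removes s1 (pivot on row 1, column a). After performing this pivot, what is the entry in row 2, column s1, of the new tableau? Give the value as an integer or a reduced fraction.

Pivot element is row 1, column a: 6.
Normalize row 1: new (row 1, s1) = 1/6 = 1/6.
row 2 ← row 2 − 4·(new row 1): 0 − 4·(1/6) = -2/3.

-2/3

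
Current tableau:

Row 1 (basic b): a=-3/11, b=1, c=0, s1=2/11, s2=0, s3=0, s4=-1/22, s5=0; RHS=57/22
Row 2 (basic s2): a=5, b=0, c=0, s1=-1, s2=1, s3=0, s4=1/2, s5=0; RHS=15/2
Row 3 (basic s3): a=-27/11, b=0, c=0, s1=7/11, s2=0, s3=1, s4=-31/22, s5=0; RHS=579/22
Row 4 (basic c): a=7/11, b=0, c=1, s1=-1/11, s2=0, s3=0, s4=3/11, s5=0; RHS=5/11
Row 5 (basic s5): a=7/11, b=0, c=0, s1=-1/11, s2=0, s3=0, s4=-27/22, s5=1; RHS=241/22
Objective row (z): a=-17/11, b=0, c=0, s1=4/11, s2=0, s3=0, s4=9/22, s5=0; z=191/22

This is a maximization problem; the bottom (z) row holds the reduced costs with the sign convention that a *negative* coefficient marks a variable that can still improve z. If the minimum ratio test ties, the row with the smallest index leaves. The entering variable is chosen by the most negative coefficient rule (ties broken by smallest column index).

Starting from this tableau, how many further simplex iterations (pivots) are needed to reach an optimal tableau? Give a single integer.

1

pivot: a in, c out → z = 137/14
No improving column remains; optimal.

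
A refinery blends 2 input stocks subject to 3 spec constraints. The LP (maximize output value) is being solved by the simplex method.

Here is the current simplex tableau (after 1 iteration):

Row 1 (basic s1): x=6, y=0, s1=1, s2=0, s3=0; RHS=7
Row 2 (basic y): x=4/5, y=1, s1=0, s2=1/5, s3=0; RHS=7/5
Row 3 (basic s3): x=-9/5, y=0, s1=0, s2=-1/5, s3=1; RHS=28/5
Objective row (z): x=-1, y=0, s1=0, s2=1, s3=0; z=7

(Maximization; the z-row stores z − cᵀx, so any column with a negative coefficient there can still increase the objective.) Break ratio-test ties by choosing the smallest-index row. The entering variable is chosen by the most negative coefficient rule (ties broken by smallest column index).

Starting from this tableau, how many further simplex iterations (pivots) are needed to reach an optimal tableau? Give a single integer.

pivot: x in, s1 out → z = 49/6
No improving column remains; optimal.

1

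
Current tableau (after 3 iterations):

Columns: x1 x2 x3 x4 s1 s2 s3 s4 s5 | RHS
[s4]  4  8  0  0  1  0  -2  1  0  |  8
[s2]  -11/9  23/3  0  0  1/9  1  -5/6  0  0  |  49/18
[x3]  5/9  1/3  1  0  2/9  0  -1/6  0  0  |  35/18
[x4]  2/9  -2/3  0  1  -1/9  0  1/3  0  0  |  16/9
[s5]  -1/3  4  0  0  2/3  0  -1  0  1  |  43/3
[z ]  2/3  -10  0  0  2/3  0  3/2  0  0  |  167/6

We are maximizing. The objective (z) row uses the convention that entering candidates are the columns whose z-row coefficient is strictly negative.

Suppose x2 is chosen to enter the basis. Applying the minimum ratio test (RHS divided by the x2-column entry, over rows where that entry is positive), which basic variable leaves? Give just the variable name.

Ratios: row 1 (s4): 8/8 = 1; row 2 (s2): (49/18)/(23/3) = 49/138; row 3 (x3): (35/18)/(1/3) = 35/6; row 4 (x4): entry -2/3 ≤ 0, skip; row 5 (s5): (43/3)/4 = 43/12.
Minimum ratio 49/138 is in the s2 row, so s2 leaves.

s2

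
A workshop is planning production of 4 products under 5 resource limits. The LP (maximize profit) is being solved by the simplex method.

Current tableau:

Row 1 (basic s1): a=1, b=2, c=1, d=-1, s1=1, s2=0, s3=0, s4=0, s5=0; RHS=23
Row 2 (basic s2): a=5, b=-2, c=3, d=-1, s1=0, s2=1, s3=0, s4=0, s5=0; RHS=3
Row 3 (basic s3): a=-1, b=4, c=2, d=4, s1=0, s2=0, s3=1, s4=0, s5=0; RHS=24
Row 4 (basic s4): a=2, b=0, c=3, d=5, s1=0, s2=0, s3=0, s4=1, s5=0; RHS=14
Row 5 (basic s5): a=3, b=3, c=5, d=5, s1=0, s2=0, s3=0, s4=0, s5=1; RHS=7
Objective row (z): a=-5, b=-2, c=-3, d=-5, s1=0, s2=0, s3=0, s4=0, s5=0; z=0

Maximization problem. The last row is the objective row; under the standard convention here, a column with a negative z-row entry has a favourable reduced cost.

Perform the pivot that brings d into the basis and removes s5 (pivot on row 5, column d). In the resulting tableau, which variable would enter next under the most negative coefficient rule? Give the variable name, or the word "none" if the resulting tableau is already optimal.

a

Pivot element 5. New z-row = old z-row − (-5)·(row 5/5).
Updated z-row coefficients: a: -2, b: 1, c: 2, d: 0, s1: 0, s2: 0, s3: 0, s4: 0, s5: 1.
The most negative is -2 in column a, so a would enter next.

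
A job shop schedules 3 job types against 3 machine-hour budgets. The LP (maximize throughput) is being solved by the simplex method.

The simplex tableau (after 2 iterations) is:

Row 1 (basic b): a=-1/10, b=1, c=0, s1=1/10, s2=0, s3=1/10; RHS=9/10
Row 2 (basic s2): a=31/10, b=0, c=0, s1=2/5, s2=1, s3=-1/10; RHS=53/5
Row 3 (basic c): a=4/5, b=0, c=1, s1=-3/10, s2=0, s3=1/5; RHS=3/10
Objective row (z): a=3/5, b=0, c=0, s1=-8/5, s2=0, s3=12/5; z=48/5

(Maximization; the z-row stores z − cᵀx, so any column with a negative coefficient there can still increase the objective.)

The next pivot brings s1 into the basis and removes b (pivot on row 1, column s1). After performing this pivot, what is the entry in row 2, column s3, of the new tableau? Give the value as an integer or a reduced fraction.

-1/2

Pivot element is row 1, column s1: 1/10.
Normalize row 1: new (row 1, s3) = (1/10)/(1/10) = 1.
row 2 ← row 2 − (2/5)·(new row 1): -1/10 − (2/5)·1 = -1/2.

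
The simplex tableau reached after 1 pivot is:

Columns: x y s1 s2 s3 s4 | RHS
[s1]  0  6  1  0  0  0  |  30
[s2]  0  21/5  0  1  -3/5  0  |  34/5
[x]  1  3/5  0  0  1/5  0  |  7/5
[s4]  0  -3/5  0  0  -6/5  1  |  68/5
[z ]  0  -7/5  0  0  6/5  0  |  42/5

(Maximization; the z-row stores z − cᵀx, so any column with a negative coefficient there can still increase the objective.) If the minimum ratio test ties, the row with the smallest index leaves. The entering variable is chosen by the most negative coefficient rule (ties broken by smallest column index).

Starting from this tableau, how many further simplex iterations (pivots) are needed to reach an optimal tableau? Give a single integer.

pivot: y in, s2 out → z = 32/3
No improving column remains; optimal.

1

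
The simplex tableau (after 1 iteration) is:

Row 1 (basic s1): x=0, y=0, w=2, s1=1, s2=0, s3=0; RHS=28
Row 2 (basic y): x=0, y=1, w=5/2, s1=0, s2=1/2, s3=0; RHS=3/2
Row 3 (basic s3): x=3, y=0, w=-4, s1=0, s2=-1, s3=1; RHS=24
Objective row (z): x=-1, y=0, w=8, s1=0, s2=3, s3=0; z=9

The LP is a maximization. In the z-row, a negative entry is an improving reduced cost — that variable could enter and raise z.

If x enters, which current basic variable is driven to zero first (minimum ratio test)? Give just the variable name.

s3

Ratios: row 1 (s1): entry 0 ≤ 0, skip; row 2 (y): entry 0 ≤ 0, skip; row 3 (s3): 24/3 = 8.
Minimum ratio 8 is in the s3 row, so s3 leaves.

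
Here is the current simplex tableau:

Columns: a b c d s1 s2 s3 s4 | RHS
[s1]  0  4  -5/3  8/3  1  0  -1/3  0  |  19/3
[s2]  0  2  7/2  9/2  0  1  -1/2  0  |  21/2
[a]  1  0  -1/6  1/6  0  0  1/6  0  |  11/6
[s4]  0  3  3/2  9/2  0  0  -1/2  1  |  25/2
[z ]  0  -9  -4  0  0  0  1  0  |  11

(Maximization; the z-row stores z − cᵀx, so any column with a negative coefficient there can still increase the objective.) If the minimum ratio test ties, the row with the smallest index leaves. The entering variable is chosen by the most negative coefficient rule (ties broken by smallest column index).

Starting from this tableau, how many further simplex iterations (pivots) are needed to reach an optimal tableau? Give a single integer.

pivot: b in, s1 out → z = 101/4
pivot: c in, s2 out → z = 1995/52
pivot: s3 in, a out → z = 345/8
No improving column remains; optimal.

3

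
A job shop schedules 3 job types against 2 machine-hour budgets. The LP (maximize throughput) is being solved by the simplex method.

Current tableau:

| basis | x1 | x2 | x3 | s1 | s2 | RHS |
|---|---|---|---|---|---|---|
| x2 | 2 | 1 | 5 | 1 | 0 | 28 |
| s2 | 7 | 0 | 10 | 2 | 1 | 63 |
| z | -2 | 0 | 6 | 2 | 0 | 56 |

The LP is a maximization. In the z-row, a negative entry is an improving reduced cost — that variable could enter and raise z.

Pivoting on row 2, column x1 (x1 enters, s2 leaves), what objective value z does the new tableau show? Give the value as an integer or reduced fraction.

Minimum ratio for x1: 63/7 = 9.
z changes by −(z-row coeff of x1)·ratio = −(-2)·9 = 18.
New z = 56 + 18 = 74.

74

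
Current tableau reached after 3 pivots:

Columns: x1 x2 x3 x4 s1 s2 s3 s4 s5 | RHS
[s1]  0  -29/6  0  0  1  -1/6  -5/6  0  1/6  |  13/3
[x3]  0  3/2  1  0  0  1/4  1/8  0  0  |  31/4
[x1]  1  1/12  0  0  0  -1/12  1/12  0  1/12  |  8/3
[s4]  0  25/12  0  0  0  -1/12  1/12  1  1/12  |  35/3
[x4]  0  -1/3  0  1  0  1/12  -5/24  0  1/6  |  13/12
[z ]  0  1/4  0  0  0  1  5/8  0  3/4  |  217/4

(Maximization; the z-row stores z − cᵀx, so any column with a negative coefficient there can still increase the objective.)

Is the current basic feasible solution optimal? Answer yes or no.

yes

No objective-row coefficient is strictly negative, so no entering variable exists; the tableau is optimal.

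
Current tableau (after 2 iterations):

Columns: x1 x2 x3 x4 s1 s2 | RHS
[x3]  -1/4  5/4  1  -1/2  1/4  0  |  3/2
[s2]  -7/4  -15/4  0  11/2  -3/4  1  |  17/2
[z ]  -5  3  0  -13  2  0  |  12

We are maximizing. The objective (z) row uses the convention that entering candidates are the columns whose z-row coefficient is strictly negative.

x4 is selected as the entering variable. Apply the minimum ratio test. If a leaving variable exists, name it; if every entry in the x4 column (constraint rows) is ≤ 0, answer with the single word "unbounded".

Ratios: row 1 (x3): entry -1/2 ≤ 0, skip; row 2 (s2): (17/2)/(11/2) = 17/11.
Minimum ratio is in the s2 row, so s2 leaves.

s2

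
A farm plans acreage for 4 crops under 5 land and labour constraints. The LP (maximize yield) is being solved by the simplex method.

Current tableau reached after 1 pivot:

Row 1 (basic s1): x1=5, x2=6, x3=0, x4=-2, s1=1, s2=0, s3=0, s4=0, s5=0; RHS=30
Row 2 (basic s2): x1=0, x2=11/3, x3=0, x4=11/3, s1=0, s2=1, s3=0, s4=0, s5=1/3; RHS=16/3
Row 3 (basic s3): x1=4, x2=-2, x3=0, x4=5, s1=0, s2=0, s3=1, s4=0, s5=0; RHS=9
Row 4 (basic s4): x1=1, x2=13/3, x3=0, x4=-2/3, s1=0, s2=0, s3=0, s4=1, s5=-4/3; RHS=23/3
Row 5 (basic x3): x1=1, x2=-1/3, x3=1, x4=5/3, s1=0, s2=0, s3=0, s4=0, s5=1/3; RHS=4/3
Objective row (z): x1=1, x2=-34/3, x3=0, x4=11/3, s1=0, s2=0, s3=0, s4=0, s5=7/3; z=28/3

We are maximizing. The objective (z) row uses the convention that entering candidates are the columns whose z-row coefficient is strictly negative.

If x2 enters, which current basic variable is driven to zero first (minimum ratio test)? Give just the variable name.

Ratios: row 1 (s1): 30/6 = 5; row 2 (s2): (16/3)/(11/3) = 16/11; row 3 (s3): entry -2 ≤ 0, skip; row 4 (s4): (23/3)/(13/3) = 23/13; row 5 (x3): entry -1/3 ≤ 0, skip.
Minimum ratio 16/11 is in the s2 row, so s2 leaves.

s2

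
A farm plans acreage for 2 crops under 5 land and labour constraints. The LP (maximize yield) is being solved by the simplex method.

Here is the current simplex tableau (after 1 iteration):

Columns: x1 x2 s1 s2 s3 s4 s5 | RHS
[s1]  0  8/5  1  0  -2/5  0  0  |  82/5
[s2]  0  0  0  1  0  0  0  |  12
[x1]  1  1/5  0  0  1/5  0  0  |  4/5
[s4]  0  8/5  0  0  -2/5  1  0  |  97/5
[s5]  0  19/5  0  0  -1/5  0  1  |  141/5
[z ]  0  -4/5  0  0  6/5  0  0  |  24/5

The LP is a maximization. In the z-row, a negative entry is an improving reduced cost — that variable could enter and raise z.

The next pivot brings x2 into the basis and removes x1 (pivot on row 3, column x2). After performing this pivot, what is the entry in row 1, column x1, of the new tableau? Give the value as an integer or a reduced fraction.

Pivot element is row 3, column x2: 1/5.
Normalize row 3: new (row 3, x1) = 1/(1/5) = 5.
row 1 ← row 1 − (8/5)·(new row 3): 0 − (8/5)·5 = -8.

-8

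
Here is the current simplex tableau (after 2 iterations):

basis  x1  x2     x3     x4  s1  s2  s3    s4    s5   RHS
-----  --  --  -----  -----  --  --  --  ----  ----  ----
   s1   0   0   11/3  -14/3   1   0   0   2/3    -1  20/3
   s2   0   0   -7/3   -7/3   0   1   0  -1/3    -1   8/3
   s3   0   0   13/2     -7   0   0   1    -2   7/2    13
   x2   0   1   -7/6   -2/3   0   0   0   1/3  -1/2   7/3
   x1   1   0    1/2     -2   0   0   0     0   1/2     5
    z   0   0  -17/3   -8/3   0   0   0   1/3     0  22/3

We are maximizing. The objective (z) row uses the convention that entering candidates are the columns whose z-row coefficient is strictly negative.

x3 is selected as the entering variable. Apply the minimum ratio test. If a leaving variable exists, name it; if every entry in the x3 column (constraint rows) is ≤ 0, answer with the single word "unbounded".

s1

Ratios: row 1 (s1): (20/3)/(11/3) = 20/11; row 2 (s2): entry -7/3 ≤ 0, skip; row 3 (s3): 13/(13/2) = 2; row 4 (x2): entry -7/6 ≤ 0, skip; row 5 (x1): 5/(1/2) = 10.
Minimum ratio is in the s1 row, so s1 leaves.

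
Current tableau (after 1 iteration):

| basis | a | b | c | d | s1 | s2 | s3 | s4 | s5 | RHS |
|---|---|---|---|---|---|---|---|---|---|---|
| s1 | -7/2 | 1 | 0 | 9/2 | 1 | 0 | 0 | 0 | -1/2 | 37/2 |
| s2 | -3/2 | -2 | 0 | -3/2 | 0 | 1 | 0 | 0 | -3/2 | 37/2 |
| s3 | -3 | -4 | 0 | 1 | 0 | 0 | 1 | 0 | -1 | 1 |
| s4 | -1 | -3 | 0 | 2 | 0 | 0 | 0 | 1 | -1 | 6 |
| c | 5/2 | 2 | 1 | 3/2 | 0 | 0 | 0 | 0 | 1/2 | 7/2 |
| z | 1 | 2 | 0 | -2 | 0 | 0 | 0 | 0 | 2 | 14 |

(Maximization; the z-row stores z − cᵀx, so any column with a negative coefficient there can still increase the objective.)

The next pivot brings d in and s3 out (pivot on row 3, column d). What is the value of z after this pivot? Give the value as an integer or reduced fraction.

Minimum ratio for d: 1/1 = 1.
z changes by −(z-row coeff of d)·ratio = −(-2)·1 = 2.
New z = 14 + 2 = 16.

16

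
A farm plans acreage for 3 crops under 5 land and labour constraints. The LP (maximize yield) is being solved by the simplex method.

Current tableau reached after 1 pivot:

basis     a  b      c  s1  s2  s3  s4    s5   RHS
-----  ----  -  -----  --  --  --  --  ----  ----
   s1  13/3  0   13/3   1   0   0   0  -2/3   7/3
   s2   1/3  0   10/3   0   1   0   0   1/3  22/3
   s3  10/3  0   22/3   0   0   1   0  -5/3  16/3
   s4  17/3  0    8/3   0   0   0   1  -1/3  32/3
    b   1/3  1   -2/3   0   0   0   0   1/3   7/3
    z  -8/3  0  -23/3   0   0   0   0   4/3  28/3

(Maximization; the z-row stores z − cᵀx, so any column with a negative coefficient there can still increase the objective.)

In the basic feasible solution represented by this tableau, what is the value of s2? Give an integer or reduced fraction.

s2 is basic (row 2); its value is the RHS of that row: 22/3.

22/3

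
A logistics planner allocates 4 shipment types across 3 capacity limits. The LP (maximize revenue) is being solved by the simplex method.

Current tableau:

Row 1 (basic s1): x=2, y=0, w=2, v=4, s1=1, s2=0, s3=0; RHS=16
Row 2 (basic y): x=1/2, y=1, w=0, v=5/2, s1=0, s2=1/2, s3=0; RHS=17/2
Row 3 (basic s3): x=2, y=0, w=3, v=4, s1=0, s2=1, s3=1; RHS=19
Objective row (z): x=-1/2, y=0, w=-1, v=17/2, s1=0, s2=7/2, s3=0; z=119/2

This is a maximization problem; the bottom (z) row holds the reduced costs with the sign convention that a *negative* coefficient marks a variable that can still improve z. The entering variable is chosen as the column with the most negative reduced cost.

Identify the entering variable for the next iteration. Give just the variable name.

Objective-row coefficients: x: -1/2, y: 0, w: -1, v: 17/2, s1: 0, s2: 7/2, s3: 0.
The most negative is -1 in column w, so w enters.

w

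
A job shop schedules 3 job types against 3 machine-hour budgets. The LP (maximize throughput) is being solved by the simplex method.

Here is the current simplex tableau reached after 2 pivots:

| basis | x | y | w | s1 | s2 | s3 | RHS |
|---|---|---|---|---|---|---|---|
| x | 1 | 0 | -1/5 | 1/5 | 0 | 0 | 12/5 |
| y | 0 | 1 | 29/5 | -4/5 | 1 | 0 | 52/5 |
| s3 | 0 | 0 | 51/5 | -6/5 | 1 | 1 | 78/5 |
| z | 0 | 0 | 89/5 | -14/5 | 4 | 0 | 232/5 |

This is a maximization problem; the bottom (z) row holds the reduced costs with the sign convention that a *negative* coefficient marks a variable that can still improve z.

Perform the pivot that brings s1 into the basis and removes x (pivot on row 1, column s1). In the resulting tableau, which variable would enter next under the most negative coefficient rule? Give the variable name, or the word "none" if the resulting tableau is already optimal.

none

Pivot element 1/5. New z-row = old z-row − (-14/5)·(row 1/(1/5)).
Updated z-row coefficients: x: 14, y: 0, w: 15, s1: 0, s2: 4, s3: 0.
No coefficient is strictly negative; the tableau after this pivot is optimal.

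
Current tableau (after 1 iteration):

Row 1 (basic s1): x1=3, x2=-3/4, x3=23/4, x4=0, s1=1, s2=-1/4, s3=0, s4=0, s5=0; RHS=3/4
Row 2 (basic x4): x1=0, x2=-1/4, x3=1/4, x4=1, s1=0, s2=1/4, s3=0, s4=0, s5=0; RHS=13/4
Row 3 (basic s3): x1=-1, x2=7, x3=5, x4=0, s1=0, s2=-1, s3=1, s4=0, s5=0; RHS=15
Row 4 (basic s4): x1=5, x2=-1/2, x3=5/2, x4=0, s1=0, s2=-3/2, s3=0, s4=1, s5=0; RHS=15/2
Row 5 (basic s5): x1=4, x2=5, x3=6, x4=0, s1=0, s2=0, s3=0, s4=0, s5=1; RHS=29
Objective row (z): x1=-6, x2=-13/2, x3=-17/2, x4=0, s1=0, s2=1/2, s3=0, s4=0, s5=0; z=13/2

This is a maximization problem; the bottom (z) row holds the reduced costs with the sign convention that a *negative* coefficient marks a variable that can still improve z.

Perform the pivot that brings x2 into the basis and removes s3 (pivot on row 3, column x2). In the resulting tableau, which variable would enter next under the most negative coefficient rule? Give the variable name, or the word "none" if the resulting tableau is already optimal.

x1

Pivot element 7. New z-row = old z-row − (-13/2)·(row 3/7).
Updated z-row coefficients: x1: -97/14, x2: 0, x3: -27/7, x4: 0, s1: 0, s2: -3/7, s3: 13/14, s4: 0, s5: 0.
The most negative is -97/14 in column x1, so x1 would enter next.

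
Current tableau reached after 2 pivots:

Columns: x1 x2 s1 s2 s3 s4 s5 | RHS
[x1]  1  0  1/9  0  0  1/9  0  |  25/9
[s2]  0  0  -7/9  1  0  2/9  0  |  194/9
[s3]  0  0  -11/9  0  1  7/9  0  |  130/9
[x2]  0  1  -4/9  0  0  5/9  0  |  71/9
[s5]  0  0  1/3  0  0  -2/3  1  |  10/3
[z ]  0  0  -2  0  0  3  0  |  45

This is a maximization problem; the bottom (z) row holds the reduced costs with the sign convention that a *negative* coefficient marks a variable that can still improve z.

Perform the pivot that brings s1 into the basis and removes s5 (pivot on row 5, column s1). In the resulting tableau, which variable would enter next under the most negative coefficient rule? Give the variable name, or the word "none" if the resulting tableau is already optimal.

s4

Pivot element 1/3. New z-row = old z-row − (-2)·(row 5/(1/3)).
Updated z-row coefficients: x1: 0, x2: 0, s1: 0, s2: 0, s3: 0, s4: -1, s5: 6.
The most negative is -1 in column s4, so s4 would enter next.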